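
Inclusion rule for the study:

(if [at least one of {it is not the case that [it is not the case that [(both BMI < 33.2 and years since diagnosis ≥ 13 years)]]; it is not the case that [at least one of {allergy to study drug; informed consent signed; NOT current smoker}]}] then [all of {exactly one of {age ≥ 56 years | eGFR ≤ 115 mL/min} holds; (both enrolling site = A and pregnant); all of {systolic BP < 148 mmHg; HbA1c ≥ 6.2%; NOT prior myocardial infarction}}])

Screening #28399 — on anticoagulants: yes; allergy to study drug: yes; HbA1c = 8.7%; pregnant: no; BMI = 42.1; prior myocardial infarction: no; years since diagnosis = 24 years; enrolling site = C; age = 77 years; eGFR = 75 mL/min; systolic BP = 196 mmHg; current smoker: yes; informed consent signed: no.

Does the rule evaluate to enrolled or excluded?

Atomic conditions:
  BMI < 33.2: 42.1 < 33.2 is false
  years since diagnosis ≥ 13 years: 24 ≥ 13 is true
  allergy to study drug: yes → true
  informed consent signed: no → false
  NOT current smoker: yes → false
  age ≥ 56 years: 77 ≥ 56 is true
  eGFR ≤ 115 mL/min: 75 ≤ 115 is true
  enrolling site = A: C == A is false
  pregnant: no → false
  systolic BP < 148 mmHg: 196 < 148 is false
  HbA1c ≥ 6.2%: 8.7 ≥ 6.2 is true
  NOT prior myocardial infarction: no → true
Combine:
[1.1.1.1] false AND true = false
[1.1.1] NOT false = true
[1.1] NOT true = false
[1.2.1] true OR false OR false = true
[1.2] NOT true = false
[1] false OR false = false
[2.1] exactly-one(true, true) = false
[2.2] false AND false = false
[2.3] false AND true AND true = false
[2] false AND false AND false = false
[root] false → false (antecedent false ⇒ implication holds) = true
Overall: true → enrolled

Enrolled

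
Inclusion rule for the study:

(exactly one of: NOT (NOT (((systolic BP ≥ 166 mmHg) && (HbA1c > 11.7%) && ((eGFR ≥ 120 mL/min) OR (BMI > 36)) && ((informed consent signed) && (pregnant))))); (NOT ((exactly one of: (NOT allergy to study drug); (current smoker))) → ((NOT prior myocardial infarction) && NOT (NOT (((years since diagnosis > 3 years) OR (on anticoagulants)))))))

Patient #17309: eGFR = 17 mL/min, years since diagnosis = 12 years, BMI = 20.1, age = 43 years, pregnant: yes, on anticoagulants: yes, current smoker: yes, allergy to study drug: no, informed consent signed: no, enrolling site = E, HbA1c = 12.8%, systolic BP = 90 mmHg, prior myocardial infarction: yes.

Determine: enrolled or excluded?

Atomic conditions:
  systolic BP ≥ 166 mmHg: 90 ≥ 166 is false
  HbA1c > 11.7%: 12.8 > 11.7 is true
  eGFR ≥ 120 mL/min: 17 ≥ 120 is false
  BMI > 36: 20.1 > 36 is false
  informed consent signed: no → false
  pregnant: yes → true
  NOT allergy to study drug: no → true
  current smoker: yes → true
  NOT prior myocardial infarction: yes → false
  years since diagnosis > 3 years: 12 > 3 is true
  on anticoagulants: yes → true
Combine:
[1.1.1.3] false OR false = false
[1.1.1.4] false AND true = false
[1.1.1] false AND true AND false AND false = false
[1.1] NOT false = true
[1] NOT true = false
[2.1.1] exactly-one(true, true) = false
[2.1] NOT false = true
[2.2.2.1.1] true OR true = true
[2.2.2.1] NOT true = false
[2.2.2] NOT false = true
[2.2] false AND true = false
[2] true → false = false
[root] exactly-one(false, false) = false
Overall: false → excluded

Excluded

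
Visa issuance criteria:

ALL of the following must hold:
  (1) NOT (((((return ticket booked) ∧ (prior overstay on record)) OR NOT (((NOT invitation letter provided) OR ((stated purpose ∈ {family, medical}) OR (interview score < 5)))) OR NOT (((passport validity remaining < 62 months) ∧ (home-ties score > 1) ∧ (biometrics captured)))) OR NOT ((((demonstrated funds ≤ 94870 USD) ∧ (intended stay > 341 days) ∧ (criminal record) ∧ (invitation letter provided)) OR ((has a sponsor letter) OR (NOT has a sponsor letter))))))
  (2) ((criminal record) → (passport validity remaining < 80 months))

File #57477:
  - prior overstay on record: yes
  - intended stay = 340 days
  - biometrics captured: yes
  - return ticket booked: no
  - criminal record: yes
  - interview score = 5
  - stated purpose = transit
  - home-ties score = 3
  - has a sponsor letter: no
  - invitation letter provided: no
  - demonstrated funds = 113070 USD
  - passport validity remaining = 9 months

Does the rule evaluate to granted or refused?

Atomic conditions:
  return ticket booked: no → false
  prior overstay on record: yes → true
  NOT invitation letter provided: no → true
  stated purpose ∈ {family, medical}: transit is not in the set → false
  interview score < 5: 5 < 5 is false
  passport validity remaining < 62 months: 9 < 62 is true
  home-ties score > 1: 3 > 1 is true
  biometrics captured: yes → true
  demonstrated funds ≤ 94870 USD: 113070 ≤ 94870 is false
  intended stay > 341 days: 340 > 341 is false
  criminal record: yes → true
  invitation letter provided: no → false
  has a sponsor letter: no → false
  NOT has a sponsor letter: no → true
  passport validity remaining < 80 months: 9 < 80 is true
Combine:
[1.1.1.1] false AND true = false
[1.1.1.2.1.2] false OR false = false
[1.1.1.2.1] true OR false = true
[1.1.1.2] NOT true = false
[1.1.1.3.1] true AND true AND true = true
[1.1.1.3] NOT true = false
[1.1.1] false OR false OR false = false
[1.1.2.1.1] false AND false AND true AND false = false
[1.1.2.1.2] false OR true = true
[1.1.2.1] false OR true = true
[1.1.2] NOT true = false
[1.1] false OR false = false
[1] NOT false = true
[2] true → true = true
[root] true AND true = true
Overall: true → granted

Granted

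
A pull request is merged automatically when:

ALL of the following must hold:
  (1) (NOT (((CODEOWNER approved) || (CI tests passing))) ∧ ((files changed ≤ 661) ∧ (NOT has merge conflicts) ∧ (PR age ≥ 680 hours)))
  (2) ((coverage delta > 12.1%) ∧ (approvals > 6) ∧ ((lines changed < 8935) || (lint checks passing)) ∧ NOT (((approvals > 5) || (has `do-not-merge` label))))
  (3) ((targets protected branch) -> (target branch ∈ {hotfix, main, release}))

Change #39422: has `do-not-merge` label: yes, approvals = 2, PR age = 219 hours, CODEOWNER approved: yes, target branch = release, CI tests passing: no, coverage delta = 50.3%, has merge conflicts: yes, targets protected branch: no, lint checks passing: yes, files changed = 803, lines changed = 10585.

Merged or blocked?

Atomic conditions:
  CODEOWNER approved: yes → true
  CI tests passing: no → false
  files changed ≤ 661: 803 ≤ 661 is false
  NOT has merge conflicts: yes → false
  PR age ≥ 680 hours: 219 ≥ 680 is false
  coverage delta > 12.1%: 50.3 > 12.1 is true
  approvals > 6: 2 > 6 is false
  lines changed < 8935: 10585 < 8935 is false
  lint checks passing: yes → true
  approvals > 5: 2 > 5 is false
  has `do-not-merge` label: yes → true
  targets protected branch: no → false
  target branch ∈ {hotfix, main, release}: release is in the set → true
Combine:
[1.1.1] true OR false = true
[1.1] NOT true = false
[1.2] false AND false AND false = false
[1] false AND false = false
[2.3] false OR true = true
[2.4.1] false OR true = true
[2.4] NOT true = false
[2] true AND false AND true AND false = false
[3] false → true (antecedent false ⇒ implication holds) = true
[root] false AND false AND true = false
Overall: false → blocked

Blocked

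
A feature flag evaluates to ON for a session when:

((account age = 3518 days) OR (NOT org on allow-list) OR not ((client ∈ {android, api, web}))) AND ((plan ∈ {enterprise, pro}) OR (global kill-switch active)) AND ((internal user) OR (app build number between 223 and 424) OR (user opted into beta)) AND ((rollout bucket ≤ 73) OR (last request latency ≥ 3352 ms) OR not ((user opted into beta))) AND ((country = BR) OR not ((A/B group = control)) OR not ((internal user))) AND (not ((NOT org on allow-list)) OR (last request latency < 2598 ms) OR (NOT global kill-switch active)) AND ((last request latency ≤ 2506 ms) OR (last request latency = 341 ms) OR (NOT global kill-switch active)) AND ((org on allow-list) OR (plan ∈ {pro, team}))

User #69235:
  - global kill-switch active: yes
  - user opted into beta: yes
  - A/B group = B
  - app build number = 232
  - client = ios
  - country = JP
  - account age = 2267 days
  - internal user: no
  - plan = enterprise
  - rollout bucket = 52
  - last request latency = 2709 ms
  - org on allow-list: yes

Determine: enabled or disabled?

Atomic conditions:
  account age = 3518 days: 2267 == 3518 is false
  NOT org on allow-list: yes → false
  client ∈ {android, api, web}: ios is not in the set → false
  plan ∈ {enterprise, pro}: enterprise is in the set → true
  global kill-switch active: yes → true
  internal user: no → false
  app build number between 223 and 424: 232 in [223, 424] is true
  user opted into beta: yes → true
  rollout bucket ≤ 73: 52 ≤ 73 is true
  last request latency ≥ 3352 ms: 2709 ≥ 3352 is false
  country = BR: JP == BR is false
  A/B group = control: B == control is false
  last request latency < 2598 ms: 2709 < 2598 is false
  NOT global kill-switch active: yes → false
  last request latency ≤ 2506 ms: 2709 ≤ 2506 is false
  last request latency = 341 ms: 2709 == 341 is false
  org on allow-list: yes → true
  plan ∈ {pro, team}: enterprise is not in the set → false
Combine:
[1.3] NOT false = true
[1] false OR false OR true = true
[2] true OR true = true
[3] false OR true OR true = true
[4.3] NOT true = false
[4] true OR false OR false = true
[5.2] NOT false = true
[5.3] NOT false = true
[5] false OR true OR true = true
[6.1] NOT false = true
[6] true OR false OR false = true
[7] false OR false OR false = false
[8] true OR false = true
[root] true AND true AND true AND true AND true AND true AND false AND true = false
Overall: false → disabled

Disabled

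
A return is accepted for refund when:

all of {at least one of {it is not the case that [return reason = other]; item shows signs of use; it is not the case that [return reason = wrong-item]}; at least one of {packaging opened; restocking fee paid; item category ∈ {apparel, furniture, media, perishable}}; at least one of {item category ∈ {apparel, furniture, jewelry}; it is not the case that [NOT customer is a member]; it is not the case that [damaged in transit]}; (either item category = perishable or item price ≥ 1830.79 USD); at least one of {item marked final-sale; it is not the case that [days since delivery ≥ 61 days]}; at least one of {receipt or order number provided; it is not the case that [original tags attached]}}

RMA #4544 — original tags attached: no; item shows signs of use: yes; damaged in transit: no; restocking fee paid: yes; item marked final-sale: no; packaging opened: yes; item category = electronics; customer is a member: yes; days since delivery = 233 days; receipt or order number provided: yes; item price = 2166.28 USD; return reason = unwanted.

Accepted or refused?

Refused

Atomic conditions:
  return reason = other: unwanted == other is false
  item shows signs of use: yes → true
  return reason = wrong-item: unwanted == wrong-item is false
  packaging opened: yes → true
  restocking fee paid: yes → true
  item category ∈ {apparel, furniture, media, perishable}: electronics is not in the set → false
  item category ∈ {apparel, furniture, jewelry}: electronics is not in the set → false
  NOT customer is a member: yes → false
  damaged in transit: no → false
  item category = perishable: electronics == perishable is false
  item price ≥ 1830.79 USD: 2166.28 ≥ 1830.79 is true
  item marked final-sale: no → false
  days since delivery ≥ 61 days: 233 ≥ 61 is true
  receipt or order number provided: yes → true
  original tags attached: no → false
Combine:
[1.1] NOT false = true
[1.3] NOT false = true
[1] true OR true OR true = true
[2] true OR true OR false = true
[3.2] NOT false = true
[3.3] NOT false = true
[3] false OR true OR true = true
[4] false OR true = true
[5.2] NOT true = false
[5] false OR false = false
[6.2] NOT false = true
[6] true OR true = true
[root] true AND true AND true AND true AND false AND true = false
Overall: false → refused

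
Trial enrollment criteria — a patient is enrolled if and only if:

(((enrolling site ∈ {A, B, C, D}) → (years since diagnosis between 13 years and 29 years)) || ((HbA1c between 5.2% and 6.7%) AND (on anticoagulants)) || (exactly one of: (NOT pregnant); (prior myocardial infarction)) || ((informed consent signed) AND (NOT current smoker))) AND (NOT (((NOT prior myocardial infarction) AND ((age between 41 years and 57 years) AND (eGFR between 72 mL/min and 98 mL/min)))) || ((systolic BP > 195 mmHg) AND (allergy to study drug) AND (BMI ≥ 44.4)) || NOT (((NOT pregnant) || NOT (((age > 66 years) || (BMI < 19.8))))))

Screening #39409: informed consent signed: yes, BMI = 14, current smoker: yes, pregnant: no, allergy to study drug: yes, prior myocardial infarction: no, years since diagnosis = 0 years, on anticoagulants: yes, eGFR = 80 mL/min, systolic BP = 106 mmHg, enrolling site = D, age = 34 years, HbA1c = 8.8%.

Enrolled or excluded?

Enrolled

Atomic conditions:
  enrolling site ∈ {A, B, C, D}: D is in the set → true
  years since diagnosis between 13 years and 29 years: 0 in [13, 29] is false
  HbA1c between 5.2% and 6.7%: 8.8 in [5.2, 6.7] is false
  on anticoagulants: yes → true
  NOT pregnant: no → true
  prior myocardial infarction: no → false
  informed consent signed: yes → true
  NOT current smoker: yes → false
  NOT prior myocardial infarction: no → true
  age between 41 years and 57 years: 34 in [41, 57] is false
  eGFR between 72 mL/min and 98 mL/min: 80 in [72, 98] is true
  systolic BP > 195 mmHg: 106 > 195 is false
  allergy to study drug: yes → true
  BMI ≥ 44.4: 14 ≥ 44.4 is false
  age > 66 years: 34 > 66 is false
  BMI < 19.8: 14 < 19.8 is true
Combine:
[1.1] true → false = false
[1.2] false AND true = false
[1.3] exactly-one(true, false) = true
[1.4] true AND false = false
[1] false OR false OR true OR false = true
[2.1.1.2] false AND true = false
[2.1.1] true AND false = false
[2.1] NOT false = true
[2.2] false AND true AND false = false
[2.3.1.2.1] false OR true = true
[2.3.1.2] NOT true = false
[2.3.1] true OR false = true
[2.3] NOT true = false
[2] true OR false OR false = true
[root] true AND true = true
Overall: true → enrolled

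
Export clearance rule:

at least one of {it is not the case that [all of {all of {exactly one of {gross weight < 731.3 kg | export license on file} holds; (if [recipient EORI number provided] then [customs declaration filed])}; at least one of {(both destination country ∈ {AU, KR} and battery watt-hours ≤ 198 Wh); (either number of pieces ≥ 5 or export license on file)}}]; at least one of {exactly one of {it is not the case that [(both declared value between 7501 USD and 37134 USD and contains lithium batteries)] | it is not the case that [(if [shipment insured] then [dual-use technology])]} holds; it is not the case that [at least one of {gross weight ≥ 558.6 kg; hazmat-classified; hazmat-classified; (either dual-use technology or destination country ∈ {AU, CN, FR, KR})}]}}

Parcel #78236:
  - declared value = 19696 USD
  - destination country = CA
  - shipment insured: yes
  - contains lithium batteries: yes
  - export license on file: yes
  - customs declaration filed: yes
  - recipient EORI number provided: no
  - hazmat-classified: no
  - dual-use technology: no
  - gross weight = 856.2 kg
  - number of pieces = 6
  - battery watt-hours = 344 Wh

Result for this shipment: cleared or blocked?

Atomic conditions:
  gross weight < 731.3 kg: 856.2 < 731.3 is false
  export license on file: yes → true
  recipient EORI number provided: no → false
  customs declaration filed: yes → true
  destination country ∈ {AU, KR}: CA is not in the set → false
  battery watt-hours ≤ 198 Wh: 344 ≤ 198 is false
  number of pieces ≥ 5: 6 ≥ 5 is true
  declared value between 7501 USD and 37134 USD: 19696 in [7501, 37134] is true
  contains lithium batteries: yes → true
  shipment insured: yes → true
  dual-use technology: no → false
  gross weight ≥ 558.6 kg: 856.2 ≥ 558.6 is true
  hazmat-classified: no → false
  destination country ∈ {AU, CN, FR, KR}: CA is not in the set → false
Combine:
[1.1.1.1] exactly-one(false, true) = true
[1.1.1.2] false → true (antecedent false ⇒ implication holds) = true
[1.1.1] true AND true = true
[1.1.2.1] false AND false = false
[1.1.2.2] true OR true = true
[1.1.2] false OR true = true
[1.1] true AND true = true
[1] NOT true = false
[2.1.1.1] true AND true = true
[2.1.1] NOT true = false
[2.1.2.1] true → false = false
[2.1.2] NOT false = true
[2.1] exactly-one(false, true) = true
[2.2.1.4] false OR false = false
[2.2.1] true OR false OR false OR false = true
[2.2] NOT true = false
[2] true OR false = true
[root] false OR true = true
Overall: true → cleared

Cleared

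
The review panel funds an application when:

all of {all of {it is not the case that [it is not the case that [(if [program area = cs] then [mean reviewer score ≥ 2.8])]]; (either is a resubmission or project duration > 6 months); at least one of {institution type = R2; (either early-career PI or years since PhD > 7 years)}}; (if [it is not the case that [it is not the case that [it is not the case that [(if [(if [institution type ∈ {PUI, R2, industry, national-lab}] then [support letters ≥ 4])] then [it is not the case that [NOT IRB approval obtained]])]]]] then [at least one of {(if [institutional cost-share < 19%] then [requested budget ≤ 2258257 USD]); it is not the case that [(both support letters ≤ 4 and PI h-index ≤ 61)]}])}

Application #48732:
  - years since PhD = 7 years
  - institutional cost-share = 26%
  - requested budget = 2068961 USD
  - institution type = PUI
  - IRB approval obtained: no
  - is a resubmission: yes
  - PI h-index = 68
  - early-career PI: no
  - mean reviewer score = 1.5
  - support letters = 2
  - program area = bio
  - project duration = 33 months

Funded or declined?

Atomic conditions:
  program area = cs: bio == cs is false
  mean reviewer score ≥ 2.8: 1.5 ≥ 2.8 is false
  is a resubmission: yes → true
  project duration > 6 months: 33 > 6 is true
  institution type = R2: PUI == R2 is false
  early-career PI: no → false
  years since PhD > 7 years: 7 > 7 is false
  institution type ∈ {PUI, R2, industry, national-lab}: PUI is in the set → true
  support letters ≥ 4: 2 ≥ 4 is false
  NOT IRB approval obtained: no → true
  institutional cost-share < 19%: 26 < 19 is false
  requested budget ≤ 2258257 USD: 2068961 ≤ 2258257 is true
  support letters ≤ 4: 2 ≤ 4 is true
  PI h-index ≤ 61: 68 ≤ 61 is false
Combine:
[1.1.1.1] false → false (antecedent false ⇒ implication holds) = true
[1.1.1] NOT true = false
[1.1] NOT false = true
[1.2] true OR true = true
[1.3.2] false OR false = false
[1.3] false OR false = false
[1] true AND true AND false = false
[2.1.1.1.1.1] true → false = false
[2.1.1.1.1.2] NOT true = false
[2.1.1.1.1] false → false (antecedent false ⇒ implication holds) = true
[2.1.1.1] NOT true = false
[2.1.1] NOT false = true
[2.1] NOT true = false
[2.2.1] false → true (antecedent false ⇒ implication holds) = true
[2.2.2.1] true AND false = false
[2.2.2] NOT false = true
[2.2] true OR true = true
[2] false → true (antecedent false ⇒ implication holds) = true
[root] false AND true = false
Overall: false → declined

Declined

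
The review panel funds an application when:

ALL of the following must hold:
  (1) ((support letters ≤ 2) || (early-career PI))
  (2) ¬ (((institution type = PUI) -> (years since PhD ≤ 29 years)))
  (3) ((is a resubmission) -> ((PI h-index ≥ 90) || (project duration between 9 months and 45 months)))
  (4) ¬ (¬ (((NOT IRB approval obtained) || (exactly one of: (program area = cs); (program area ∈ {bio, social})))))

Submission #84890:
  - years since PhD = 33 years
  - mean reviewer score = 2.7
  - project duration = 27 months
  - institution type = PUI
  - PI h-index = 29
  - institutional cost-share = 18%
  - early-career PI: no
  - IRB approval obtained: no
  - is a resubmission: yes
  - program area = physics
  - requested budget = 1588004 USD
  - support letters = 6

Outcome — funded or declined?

Declined

Atomic conditions:
  support letters ≤ 2: 6 ≤ 2 is false
  early-career PI: no → false
  institution type = PUI: PUI == PUI is true
  years since PhD ≤ 29 years: 33 ≤ 29 is false
  is a resubmission: yes → true
  PI h-index ≥ 90: 29 ≥ 90 is false
  project duration between 9 months and 45 months: 27 in [9, 45] is true
  NOT IRB approval obtained: no → true
  program area = cs: physics == cs is false
  program area ∈ {bio, social}: physics is not in the set → false
Combine:
[1] false OR false = false
[2.1] true → false = false
[2] NOT false = true
[3.2] false OR true = true
[3] true → true = true
[4.1.1.2] exactly-one(false, false) = false
[4.1.1] true OR false = true
[4.1] NOT true = false
[4] NOT false = true
[root] false AND true AND true AND true = false
Overall: false → declined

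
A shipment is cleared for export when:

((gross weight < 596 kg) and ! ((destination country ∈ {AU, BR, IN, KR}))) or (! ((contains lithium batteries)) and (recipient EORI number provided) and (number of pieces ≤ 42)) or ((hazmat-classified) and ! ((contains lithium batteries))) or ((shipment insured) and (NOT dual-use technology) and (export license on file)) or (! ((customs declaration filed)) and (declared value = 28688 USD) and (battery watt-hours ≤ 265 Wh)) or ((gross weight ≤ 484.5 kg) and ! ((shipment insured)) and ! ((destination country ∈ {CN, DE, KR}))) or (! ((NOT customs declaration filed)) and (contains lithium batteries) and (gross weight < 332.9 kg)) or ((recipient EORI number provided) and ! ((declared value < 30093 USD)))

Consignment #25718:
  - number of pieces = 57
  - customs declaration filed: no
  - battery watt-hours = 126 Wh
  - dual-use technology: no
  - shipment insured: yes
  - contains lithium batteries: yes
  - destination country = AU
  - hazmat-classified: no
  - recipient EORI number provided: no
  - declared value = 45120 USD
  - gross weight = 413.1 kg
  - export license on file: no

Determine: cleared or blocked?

Blocked

Atomic conditions:
  gross weight < 596 kg: 413.1 < 596 is true
  destination country ∈ {AU, BR, IN, KR}: AU is in the set → true
  contains lithium batteries: yes → true
  recipient EORI number provided: no → false
  number of pieces ≤ 42: 57 ≤ 42 is false
  hazmat-classified: no → false
  shipment insured: yes → true
  NOT dual-use technology: no → true
  export license on file: no → false
  customs declaration filed: no → false
  declared value = 28688 USD: 45120 == 28688 is false
  battery watt-hours ≤ 265 Wh: 126 ≤ 265 is true
  gross weight ≤ 484.5 kg: 413.1 ≤ 484.5 is true
  destination country ∈ {CN, DE, KR}: AU is not in the set → false
  NOT customs declaration filed: no → true
  gross weight < 332.9 kg: 413.1 < 332.9 is false
  declared value < 30093 USD: 45120 < 30093 is false
Combine:
[1.2] NOT true = false
[1] true AND false = false
[2.1] NOT true = false
[2] false AND false AND false = false
[3.2] NOT true = false
[3] false AND false = false
[4] true AND true AND false = false
[5.1] NOT false = true
[5] true AND false AND true = false
[6.2] NOT true = false
[6.3] NOT false = true
[6] true AND false AND true = false
[7.1] NOT true = false
[7] false AND true AND false = false
[8.2] NOT false = true
[8] false AND true = false
[root] false OR false OR false OR false OR false OR false OR false OR false = false
Overall: false → blocked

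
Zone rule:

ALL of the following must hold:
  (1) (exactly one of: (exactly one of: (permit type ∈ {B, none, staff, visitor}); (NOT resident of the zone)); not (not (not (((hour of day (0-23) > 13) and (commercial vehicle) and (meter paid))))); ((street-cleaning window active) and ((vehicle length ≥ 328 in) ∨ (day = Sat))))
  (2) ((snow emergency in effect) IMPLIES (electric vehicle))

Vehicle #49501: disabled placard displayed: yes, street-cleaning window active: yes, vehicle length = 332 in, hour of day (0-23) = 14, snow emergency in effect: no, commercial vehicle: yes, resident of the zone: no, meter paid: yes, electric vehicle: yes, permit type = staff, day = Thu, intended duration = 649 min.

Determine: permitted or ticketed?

Permitted

Atomic conditions:
  permit type ∈ {B, none, staff, visitor}: staff is in the set → true
  NOT resident of the zone: no → true
  hour of day (0-23) > 13: 14 > 13 is true
  commercial vehicle: yes → true
  meter paid: yes → true
  street-cleaning window active: yes → true
  vehicle length ≥ 328 in: 332 ≥ 328 is true
  day = Sat: Thu == Sat is false
  snow emergency in effect: no → false
  electric vehicle: yes → true
Combine:
[1.1] exactly-one(true, true) = false
[1.2.1.1.1] true AND true AND true = true
[1.2.1.1] NOT true = false
[1.2.1] NOT false = true
[1.2] NOT true = false
[1.3.2] true OR false = true
[1.3] true AND true = true
[1] exactly-one(false, false, true) = true
[2] false → true (antecedent false ⇒ implication holds) = true
[root] true AND true = true
Overall: true → permitted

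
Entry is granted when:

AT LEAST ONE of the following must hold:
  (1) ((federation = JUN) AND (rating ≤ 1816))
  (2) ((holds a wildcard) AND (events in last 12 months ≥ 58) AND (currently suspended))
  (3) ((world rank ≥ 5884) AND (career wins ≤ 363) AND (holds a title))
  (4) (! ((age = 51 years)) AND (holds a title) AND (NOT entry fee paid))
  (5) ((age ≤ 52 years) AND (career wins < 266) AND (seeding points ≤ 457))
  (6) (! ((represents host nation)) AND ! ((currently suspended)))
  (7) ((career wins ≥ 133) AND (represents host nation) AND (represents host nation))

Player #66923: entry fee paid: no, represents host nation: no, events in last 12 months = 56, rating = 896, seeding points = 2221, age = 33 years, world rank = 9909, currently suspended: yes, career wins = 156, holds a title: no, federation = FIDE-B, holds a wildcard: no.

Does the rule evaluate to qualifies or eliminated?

Atomic conditions:
  federation = JUN: FIDE-B == JUN is false
  rating ≤ 1816: 896 ≤ 1816 is true
  holds a wildcard: no → false
  events in last 12 months ≥ 58: 56 ≥ 58 is false
  currently suspended: yes → true
  world rank ≥ 5884: 9909 ≥ 5884 is true
  career wins ≤ 363: 156 ≤ 363 is true
  holds a title: no → false
  age = 51 years: 33 == 51 is false
  NOT entry fee paid: no → true
  age ≤ 52 years: 33 ≤ 52 is true
  career wins < 266: 156 < 266 is true
  seeding points ≤ 457: 2221 ≤ 457 is false
  represents host nation: no → false
  career wins ≥ 133: 156 ≥ 133 is true
Combine:
[1] false AND true = false
[2] false AND false AND true = false
[3] true AND true AND false = false
[4.1] NOT false = true
[4] true AND false AND true = false
[5] true AND true AND false = false
[6.1] NOT false = true
[6.2] NOT true = false
[6] true AND false = false
[7] true AND false AND false = false
[root] false OR false OR false OR false OR false OR false OR false = false
Overall: false → eliminated

Eliminated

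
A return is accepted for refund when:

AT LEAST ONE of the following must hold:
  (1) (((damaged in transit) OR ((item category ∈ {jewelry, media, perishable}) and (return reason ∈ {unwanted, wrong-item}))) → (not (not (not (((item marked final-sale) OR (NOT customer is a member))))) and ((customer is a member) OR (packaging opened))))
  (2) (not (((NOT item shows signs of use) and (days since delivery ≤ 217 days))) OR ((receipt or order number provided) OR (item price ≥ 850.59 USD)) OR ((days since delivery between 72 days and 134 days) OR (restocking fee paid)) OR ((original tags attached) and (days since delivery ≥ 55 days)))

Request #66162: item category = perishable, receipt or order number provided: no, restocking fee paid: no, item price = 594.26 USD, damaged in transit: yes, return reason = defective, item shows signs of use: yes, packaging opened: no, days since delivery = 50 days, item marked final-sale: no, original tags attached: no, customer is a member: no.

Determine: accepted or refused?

Accepted

Atomic conditions:
  damaged in transit: yes → true
  item category ∈ {jewelry, media, perishable}: perishable is in the set → true
  return reason ∈ {unwanted, wrong-item}: defective is not in the set → false
  item marked final-sale: no → false
  NOT customer is a member: no → true
  customer is a member: no → false
  packaging opened: no → false
  NOT item shows signs of use: yes → false
  days since delivery ≤ 217 days: 50 ≤ 217 is true
  receipt or order number provided: no → false
  item price ≥ 850.59 USD: 594.26 ≥ 850.59 is false
  days since delivery between 72 days and 134 days: 50 in [72, 134] is false
  restocking fee paid: no → false
  original tags attached: no → false
  days since delivery ≥ 55 days: 50 ≥ 55 is false
Combine:
[1.1.2] true AND false = false
[1.1] true OR false = true
[1.2.1.1.1.1] false OR true = true
[1.2.1.1.1] NOT true = false
[1.2.1.1] NOT false = true
[1.2.1] NOT true = false
[1.2.2] false OR false = false
[1.2] false AND false = false
[1] true → false = false
[2.1.1] false AND true = false
[2.1] NOT false = true
[2.2] false OR false = false
[2.3] false OR false = false
[2.4] false AND false = false
[2] true OR false OR false OR false = true
[root] false OR true = true
Overall: true → accepted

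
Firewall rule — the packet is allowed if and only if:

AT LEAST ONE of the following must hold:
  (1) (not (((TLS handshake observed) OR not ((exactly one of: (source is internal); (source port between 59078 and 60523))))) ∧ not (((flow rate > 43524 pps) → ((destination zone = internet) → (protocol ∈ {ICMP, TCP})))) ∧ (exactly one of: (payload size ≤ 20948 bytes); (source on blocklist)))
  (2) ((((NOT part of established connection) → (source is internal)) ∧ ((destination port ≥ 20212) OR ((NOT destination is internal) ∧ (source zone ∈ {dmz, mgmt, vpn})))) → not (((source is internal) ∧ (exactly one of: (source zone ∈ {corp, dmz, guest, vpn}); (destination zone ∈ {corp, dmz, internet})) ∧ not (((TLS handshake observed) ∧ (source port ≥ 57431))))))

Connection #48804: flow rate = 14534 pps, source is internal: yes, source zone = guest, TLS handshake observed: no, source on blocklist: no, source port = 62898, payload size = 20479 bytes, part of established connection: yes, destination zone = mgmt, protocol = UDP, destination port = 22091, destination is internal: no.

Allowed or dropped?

Dropped

Atomic conditions:
  TLS handshake observed: no → false
  source is internal: yes → true
  source port between 59078 and 60523: 62898 in [59078, 60523] is false
  flow rate > 43524 pps: 14534 > 43524 is false
  destination zone = internet: mgmt == internet is false
  protocol ∈ {ICMP, TCP}: UDP is not in the set → false
  payload size ≤ 20948 bytes: 20479 ≤ 20948 is true
  source on blocklist: no → false
  NOT part of established connection: yes → false
  destination port ≥ 20212: 22091 ≥ 20212 is true
  NOT destination is internal: no → true
  source zone ∈ {dmz, mgmt, vpn}: guest is not in the set → false
  source zone ∈ {corp, dmz, guest, vpn}: guest is in the set → true
  destination zone ∈ {corp, dmz, internet}: mgmt is not in the set → false
  source port ≥ 57431: 62898 ≥ 57431 is true
Combine:
[1.1.1.2.1] exactly-one(true, false) = true
[1.1.1.2] NOT true = false
[1.1.1] false OR false = false
[1.1] NOT false = true
[1.2.1.2] false → false (antecedent false ⇒ implication holds) = true
[1.2.1] false → true (antecedent false ⇒ implication holds) = true
[1.2] NOT true = false
[1.3] exactly-one(true, false) = true
[1] true AND false AND true = false
[2.1.1] false → true (antecedent false ⇒ implication holds) = true
[2.1.2.2] true AND false = false
[2.1.2] true OR false = true
[2.1] true AND true = true
[2.2.1.2] exactly-one(true, false) = true
[2.2.1.3.1] false AND true = false
[2.2.1.3] NOT false = true
[2.2.1] true AND true AND true = true
[2.2] NOT true = false
[2] true → false = false
[root] false OR false = false
Overall: false → dropped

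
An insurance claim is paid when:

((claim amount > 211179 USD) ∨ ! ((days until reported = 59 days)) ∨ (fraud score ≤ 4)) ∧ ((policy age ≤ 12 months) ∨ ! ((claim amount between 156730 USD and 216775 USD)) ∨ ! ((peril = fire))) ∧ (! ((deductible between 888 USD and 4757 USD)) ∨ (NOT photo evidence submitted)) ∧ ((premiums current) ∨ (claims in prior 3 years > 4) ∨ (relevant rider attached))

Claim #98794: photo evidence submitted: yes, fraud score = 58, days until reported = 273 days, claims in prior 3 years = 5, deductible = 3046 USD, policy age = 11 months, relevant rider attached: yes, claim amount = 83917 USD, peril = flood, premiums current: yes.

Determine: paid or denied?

Denied

Atomic conditions:
  claim amount > 211179 USD: 83917 > 211179 is false
  days until reported = 59 days: 273 == 59 is false
  fraud score ≤ 4: 58 ≤ 4 is false
  policy age ≤ 12 months: 11 ≤ 12 is true
  claim amount between 156730 USD and 216775 USD: 83917 in [156730, 216775] is false
  peril = fire: flood == fire is false
  deductible between 888 USD and 4757 USD: 3046 in [888, 4757] is true
  NOT photo evidence submitted: yes → false
  premiums current: yes → true
  claims in prior 3 years > 4: 5 > 4 is true
  relevant rider attached: yes → true
Combine:
[1.2] NOT false = true
[1] false OR true OR false = true
[2.2] NOT false = true
[2.3] NOT false = true
[2] true OR true OR true = true
[3.1] NOT true = false
[3] false OR false = false
[4] true OR true OR true = true
[root] true AND true AND false AND true = false
Overall: false → denied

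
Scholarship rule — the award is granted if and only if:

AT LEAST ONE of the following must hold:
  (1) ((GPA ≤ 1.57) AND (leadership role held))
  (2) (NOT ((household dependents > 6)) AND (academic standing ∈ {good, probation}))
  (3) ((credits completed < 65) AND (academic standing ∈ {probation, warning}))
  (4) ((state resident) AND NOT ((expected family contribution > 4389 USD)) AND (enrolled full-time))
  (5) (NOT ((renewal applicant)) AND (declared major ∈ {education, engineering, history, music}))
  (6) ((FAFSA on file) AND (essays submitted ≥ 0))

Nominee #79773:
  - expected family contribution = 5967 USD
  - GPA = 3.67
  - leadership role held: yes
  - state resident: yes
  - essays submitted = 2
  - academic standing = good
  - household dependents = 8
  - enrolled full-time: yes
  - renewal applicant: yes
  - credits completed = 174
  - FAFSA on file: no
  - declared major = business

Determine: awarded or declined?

Atomic conditions:
  GPA ≤ 1.57: 3.67 ≤ 1.57 is false
  leadership role held: yes → true
  household dependents > 6: 8 > 6 is true
  academic standing ∈ {good, probation}: good is in the set → true
  credits completed < 65: 174 < 65 is false
  academic standing ∈ {probation, warning}: good is not in the set → false
  state resident: yes → true
  expected family contribution > 4389 USD: 5967 > 4389 is true
  enrolled full-time: yes → true
  renewal applicant: yes → true
  declared major ∈ {education, engineering, history, music}: business is not in the set → false
  FAFSA on file: no → false
  essays submitted ≥ 0: 2 ≥ 0 is true
Combine:
[1] false AND true = false
[2.1] NOT true = false
[2] false AND true = false
[3] false AND false = false
[4.2] NOT true = false
[4] true AND false AND true = false
[5.1] NOT true = false
[5] false AND false = false
[6] false AND true = false
[root] false OR false OR false OR false OR false OR false = false
Overall: false → declined

Declined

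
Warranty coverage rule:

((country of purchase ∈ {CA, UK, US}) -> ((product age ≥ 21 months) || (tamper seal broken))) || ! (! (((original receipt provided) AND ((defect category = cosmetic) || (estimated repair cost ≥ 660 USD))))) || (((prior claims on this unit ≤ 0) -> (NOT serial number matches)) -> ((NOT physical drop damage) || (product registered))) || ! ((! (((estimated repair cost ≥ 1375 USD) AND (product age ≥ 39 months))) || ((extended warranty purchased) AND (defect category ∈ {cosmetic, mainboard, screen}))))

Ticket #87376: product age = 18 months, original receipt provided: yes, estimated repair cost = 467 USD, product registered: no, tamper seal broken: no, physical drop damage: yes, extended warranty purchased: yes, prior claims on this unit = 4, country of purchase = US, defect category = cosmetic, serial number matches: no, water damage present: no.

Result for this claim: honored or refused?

Honored

Atomic conditions:
  country of purchase ∈ {CA, UK, US}: US is in the set → true
  product age ≥ 21 months: 18 ≥ 21 is false
  tamper seal broken: no → false
  original receipt provided: yes → true
  defect category = cosmetic: cosmetic == cosmetic is true
  estimated repair cost ≥ 660 USD: 467 ≥ 660 is false
  prior claims on this unit ≤ 0: 4 ≤ 0 is false
  NOT serial number matches: no → true
  NOT physical drop damage: yes → false
  product registered: no → false
  estimated repair cost ≥ 1375 USD: 467 ≥ 1375 is false
  product age ≥ 39 months: 18 ≥ 39 is false
  extended warranty purchased: yes → true
  defect category ∈ {cosmetic, mainboard, screen}: cosmetic is in the set → true
Combine:
[1.2] false OR false = false
[1] true → false = false
[2.1.1.2] true OR false = true
[2.1.1] true AND true = true
[2.1] NOT true = false
[2] NOT false = true
[3.1] false → true (antecedent false ⇒ implication holds) = true
[3.2] false OR false = false
[3] true → false = false
[4.1.1.1] false AND false = false
[4.1.1] NOT false = true
[4.1.2] true AND true = true
[4.1] true OR true = true
[4] NOT true = false
[root] false OR true OR false OR false = true
Overall: true → honored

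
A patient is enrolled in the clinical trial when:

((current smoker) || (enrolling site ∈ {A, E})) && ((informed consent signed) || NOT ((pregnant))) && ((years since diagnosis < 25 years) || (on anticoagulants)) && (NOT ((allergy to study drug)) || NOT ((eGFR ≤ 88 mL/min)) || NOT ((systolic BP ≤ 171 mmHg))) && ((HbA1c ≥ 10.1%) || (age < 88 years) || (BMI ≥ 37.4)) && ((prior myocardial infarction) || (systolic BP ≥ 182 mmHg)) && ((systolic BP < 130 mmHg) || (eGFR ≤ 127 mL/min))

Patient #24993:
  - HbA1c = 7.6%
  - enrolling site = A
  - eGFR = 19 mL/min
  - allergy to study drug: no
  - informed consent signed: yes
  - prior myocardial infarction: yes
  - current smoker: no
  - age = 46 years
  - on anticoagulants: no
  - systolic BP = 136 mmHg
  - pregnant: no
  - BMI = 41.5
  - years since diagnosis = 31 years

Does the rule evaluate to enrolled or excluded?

Excluded

Atomic conditions:
  current smoker: no → false
  enrolling site ∈ {A, E}: A is in the set → true
  informed consent signed: yes → true
  pregnant: no → false
  years since diagnosis < 25 years: 31 < 25 is false
  on anticoagulants: no → false
  allergy to study drug: no → false
  eGFR ≤ 88 mL/min: 19 ≤ 88 is true
  systolic BP ≤ 171 mmHg: 136 ≤ 171 is true
  HbA1c ≥ 10.1%: 7.6 ≥ 10.1 is false
  age < 88 years: 46 < 88 is true
  BMI ≥ 37.4: 41.5 ≥ 37.4 is true
  prior myocardial infarction: yes → true
  systolic BP ≥ 182 mmHg: 136 ≥ 182 is false
  systolic BP < 130 mmHg: 136 < 130 is false
  eGFR ≤ 127 mL/min: 19 ≤ 127 is true
Combine:
[1] false OR true = true
[2.2] NOT false = true
[2] true OR true = true
[3] false OR false = false
[4.1] NOT false = true
[4.2] NOT true = false
[4.3] NOT true = false
[4] true OR false OR false = true
[5] false OR true OR true = true
[6] true OR false = true
[7] false OR true = true
[root] true AND true AND false AND true AND true AND true AND true = false
Overall: false → excluded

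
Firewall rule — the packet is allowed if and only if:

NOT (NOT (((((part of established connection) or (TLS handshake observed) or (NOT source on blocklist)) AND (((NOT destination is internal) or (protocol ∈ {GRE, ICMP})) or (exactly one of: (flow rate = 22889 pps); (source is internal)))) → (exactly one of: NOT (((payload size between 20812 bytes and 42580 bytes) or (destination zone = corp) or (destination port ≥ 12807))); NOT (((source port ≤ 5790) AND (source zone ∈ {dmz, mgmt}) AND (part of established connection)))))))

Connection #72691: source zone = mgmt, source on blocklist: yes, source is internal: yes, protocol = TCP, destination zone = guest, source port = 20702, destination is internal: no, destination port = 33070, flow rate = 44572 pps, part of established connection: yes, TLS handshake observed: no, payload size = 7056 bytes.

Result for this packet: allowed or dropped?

Allowed

Atomic conditions:
  part of established connection: yes → true
  TLS handshake observed: no → false
  NOT source on blocklist: yes → false
  NOT destination is internal: no → true
  protocol ∈ {GRE, ICMP}: TCP is not in the set → false
  flow rate = 22889 pps: 44572 == 22889 is false
  source is internal: yes → true
  payload size between 20812 bytes and 42580 bytes: 7056 in [20812, 42580] is false
  destination zone = corp: guest == corp is false
  destination port ≥ 12807: 33070 ≥ 12807 is true
  source port ≤ 5790: 20702 ≤ 5790 is false
  source zone ∈ {dmz, mgmt}: mgmt is in the set → true
Combine:
[1.1.1.1] true OR false OR false = true
[1.1.1.2.1] true OR false = true
[1.1.1.2.2] exactly-one(false, true) = true
[1.1.1.2] true OR true = true
[1.1.1] true AND true = true
[1.1.2.1.1] false OR false OR true = true
[1.1.2.1] NOT true = false
[1.1.2.2.1] false AND true AND true = false
[1.1.2.2] NOT false = true
[1.1.2] exactly-one(false, true) = true
[1.1] true → true = true
[1] NOT true = false
[root] NOT false = true
Overall: true → allowed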